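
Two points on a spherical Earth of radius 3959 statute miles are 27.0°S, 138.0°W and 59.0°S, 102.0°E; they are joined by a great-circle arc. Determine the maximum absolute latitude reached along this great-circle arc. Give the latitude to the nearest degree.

≈ 66°S

The great circle lies in the plane with unit normal n̂ = (p₁ × p₂)/|p₁ × p₂|.
Here n̂_z ≈ -0.403; the vertex latitude is φ_max = arccos|n̂_z| ≈ 66.3°.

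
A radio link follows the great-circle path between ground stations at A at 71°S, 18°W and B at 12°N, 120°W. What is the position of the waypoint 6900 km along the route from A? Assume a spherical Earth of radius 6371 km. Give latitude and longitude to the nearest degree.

Convert each endpoint to a unit vector on the sphere (x = cos φ cos λ, y = cos φ sin λ, z = sin φ).
The central angle between the endpoints is δ = arccos(p₁·p₂) ≈ 1.837 rad (105.2°). The total great-circle distance is δ·R ≈ 1.837 × 6371 ≈ 11702 km, so the target fraction is f = 6900/11702 ≈ 0.590.
Interpolate at f ≈ 0.590 with slerp weights a = sin((1−f)δ)/sin δ ≈ 0.709, b = sin(fδ)/sin δ ≈ 0.916.
p = a·p₁ + b·p₂ ≈ (-0.228, -0.847, -0.480); φ = arcsin(p_z) ≈ -28.70°, λ = atan2(p_y, p_x) ≈ -105.08°.

≈ 29°S, 105°W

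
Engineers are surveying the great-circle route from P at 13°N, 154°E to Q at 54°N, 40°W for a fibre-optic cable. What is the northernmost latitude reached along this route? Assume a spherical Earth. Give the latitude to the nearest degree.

≈ 81°N

The great circle lies in the plane with unit normal n̂ = (p₁ × p₂)/|p₁ × p₂|.
Here n̂_z ≈ +0.149; the vertex latitude is φ_max = arccos|n̂_z| ≈ 81.4°.
Check via Clairaut: cos φ_max = |cos φ₁| · sin C = cos(13.0°)·sin(8.8°) ≈ 0.149, again giving ≈ 81.4°.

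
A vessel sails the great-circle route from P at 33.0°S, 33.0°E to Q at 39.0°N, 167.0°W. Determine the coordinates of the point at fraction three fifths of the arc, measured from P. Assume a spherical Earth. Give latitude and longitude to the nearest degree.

≈ 26°N, 115°E

Convert each endpoint to a unit vector on the sphere (x = cos φ cos λ, y = cos φ sin λ, z = sin φ).
The central angle between the endpoints is δ = arccos(p₁·p₂) ≈ 2.841 rad (162.8°).
Interpolate at f = 3/5 with slerp weights a = sin((1−f)δ)/sin δ ≈ 3.066, b = sin(fδ)/sin δ ≈ 3.349.
p = a·p₁ + b·p₂ ≈ (-0.380, 0.815, 0.438); φ = arcsin(p_z) ≈ 25.98°, λ = atan2(p_y, p_x) ≈ 114.99°.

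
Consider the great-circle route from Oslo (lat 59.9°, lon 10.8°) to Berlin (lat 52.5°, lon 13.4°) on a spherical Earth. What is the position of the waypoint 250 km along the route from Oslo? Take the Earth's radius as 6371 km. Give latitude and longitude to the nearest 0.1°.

≈ lat 57.7°, lon 11.7°

Write both endpoints as unit vectors p₁, p₂ with components (cos φ cos λ, cos φ sin λ, sin φ).
The central angle between the endpoints is δ = arccos(p₁·p₂) ≈ 0.132 rad (7.5°). The total great-circle distance is δ·R ≈ 0.132 × 6371 ≈ 838 km, so the target fraction is f = 250/838 ≈ 0.298.
Interpolate at f ≈ 0.298 with slerp weights a = sin((1−f)δ)/sin δ ≈ 0.703, b = sin(fδ)/sin δ ≈ 0.299.
p = a·p₁ + b·p₂ ≈ (0.523, 0.108, 0.845); φ = arcsin(p_z) ≈ 57.70°, λ = atan2(p_y, p_x) ≈ 11.69°.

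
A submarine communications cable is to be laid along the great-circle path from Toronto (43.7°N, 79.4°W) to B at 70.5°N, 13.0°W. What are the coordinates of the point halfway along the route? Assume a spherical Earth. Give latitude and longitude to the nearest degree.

Convert each endpoint to a unit vector on the sphere (x = cos φ cos λ, y = cos φ sin λ, z = sin φ).
The central angle between the endpoints is δ = arccos(p₁·p₂) ≈ 0.726 rad (41.6°).
Interpolate at f = 1/2 with slerp weights a = sin((1−f)δ)/sin δ ≈ 0.535, b = sin(fδ)/sin δ ≈ 0.535.
p = a·p₁ + b·p₂ ≈ (0.245, -0.420, 0.874); φ = arcsin(p_z) ≈ 60.89°, λ = atan2(p_y, p_x) ≈ -59.75°.

≈ 61°N, 60°W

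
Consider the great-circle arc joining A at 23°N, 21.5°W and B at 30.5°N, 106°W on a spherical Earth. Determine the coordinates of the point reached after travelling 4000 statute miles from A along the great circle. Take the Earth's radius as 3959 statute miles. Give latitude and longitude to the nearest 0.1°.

≈ 34.1°N, 87.3°W

Write both endpoints as unit vectors p₁, p₂ with components (cos φ cos λ, cos φ sin λ, sin φ).
The central angle between the endpoints is δ = arccos(p₁·p₂) ≈ 1.293 rad (74.1°). The total great-circle distance is δ·R ≈ 1.293 × 3959 ≈ 5119 mi, so the target fraction is f = 4000/5119 ≈ 0.781.
Interpolate at f ≈ 0.781 with slerp weights a = sin((1−f)δ)/sin δ ≈ 0.290, b = sin(fδ)/sin δ ≈ 0.881.
p = a·p₁ + b·p₂ ≈ (0.039, -0.827, 0.560); φ = arcsin(p_z) ≈ 34.08°, λ = atan2(p_y, p_x) ≈ -87.29°.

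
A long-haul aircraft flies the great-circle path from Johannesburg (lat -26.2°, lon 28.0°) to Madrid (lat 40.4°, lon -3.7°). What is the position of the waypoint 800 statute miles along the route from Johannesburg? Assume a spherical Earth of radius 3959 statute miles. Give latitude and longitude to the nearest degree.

The haversine formula gives a central angle δ ≈ 1.271 rad (72.8°) between the endpoints. The total great-circle distance is δ·R ≈ 1.271 × 3959 ≈ 5032 mi, so the target fraction is f = 800/5032 ≈ 0.159.
Interpolate at f ≈ 0.159 with slerp weights a = sin((1−f)δ)/sin δ ≈ 0.918, b = sin(fδ)/sin δ ≈ 0.210.
p = a·p₁ + b·p₂ ≈ (0.887, 0.376, -0.269); φ = arcsin(p_z) ≈ -15.60°, λ = atan2(p_y, p_x) ≈ 22.99°.

≈ lat -16°, lon 23°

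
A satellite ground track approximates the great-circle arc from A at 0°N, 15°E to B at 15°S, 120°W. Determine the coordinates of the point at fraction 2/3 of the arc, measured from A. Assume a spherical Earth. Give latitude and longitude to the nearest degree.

≈ 21°S, 74°W

Convert each endpoint to a unit vector on the sphere (x = cos φ cos λ, y = cos φ sin λ, z = sin φ).
The central angle between the endpoints is δ = arccos(p₁·p₂) ≈ 2.323 rad (133.1°).
Interpolate at f = 2/3 with slerp weights a = sin((1−f)δ)/sin δ ≈ 0.957, b = sin(fδ)/sin δ ≈ 1.369.
p = a·p₁ + b·p₂ ≈ (0.264, -0.897, -0.354); φ = arcsin(p_z) ≈ -20.75°, λ = atan2(p_y, p_x) ≈ -73.63°.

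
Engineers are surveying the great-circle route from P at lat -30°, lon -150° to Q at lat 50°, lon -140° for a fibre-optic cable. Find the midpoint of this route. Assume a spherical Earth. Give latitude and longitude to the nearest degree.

≈ lat 10°, lon -146°

From cos δ = sin φ₁ sin φ₂ + cos φ₁ cos φ₂ cos Δλ, the central angle is δ ≈ 1.405 rad (80.5°).
Interpolate at f = 1/2 with slerp weights a = sin((1−f)δ)/sin δ ≈ 0.655, b = sin(fδ)/sin δ ≈ 0.655.
p = a·p₁ + b·p₂ ≈ (-0.814, -0.554, 0.174); φ = arcsin(p_z) ≈ 10.04°, λ = atan2(p_y, p_x) ≈ -145.74°.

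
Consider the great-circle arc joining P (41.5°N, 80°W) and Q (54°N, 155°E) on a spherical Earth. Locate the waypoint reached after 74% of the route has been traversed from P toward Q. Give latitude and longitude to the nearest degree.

≈ (66°N, 174°W)

From cos δ = sin φ₁ sin φ₂ + cos φ₁ cos φ₂ cos Δλ, the central angle is δ ≈ 1.283 rad (73.5°).
Interpolate at f = 0.74 with slerp weights a = sin((1−f)δ)/sin δ ≈ 0.342, b = sin(fδ)/sin δ ≈ 0.848.
p = a·p₁ + b·p₂ ≈ (-0.407, -0.041, 0.912); φ = arcsin(p_z) ≈ 65.83°, λ = atan2(p_y, p_x) ≈ -174.22°.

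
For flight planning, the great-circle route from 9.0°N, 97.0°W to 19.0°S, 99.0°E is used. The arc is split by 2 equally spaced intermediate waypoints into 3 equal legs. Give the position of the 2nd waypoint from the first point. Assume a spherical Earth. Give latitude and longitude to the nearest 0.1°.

Write both endpoints as unit vectors p₁, p₂ with components (cos φ cos λ, cos φ sin λ, sin φ).
The central angle between the endpoints is δ = arccos(p₁·p₂) ≈ 2.820 rad (161.6°).
Interpolate at f = 2/3 with slerp weights a = sin((1−f)δ)/sin δ ≈ 2.552, b = sin(fδ)/sin δ ≈ 3.011.
p = a·p₁ + b·p₂ ≈ (-0.753, 0.310, -0.581); φ = arcsin(p_z) ≈ -35.52°, λ = atan2(p_y, p_x) ≈ 157.62°.

≈ 35.5°S, 157.6°E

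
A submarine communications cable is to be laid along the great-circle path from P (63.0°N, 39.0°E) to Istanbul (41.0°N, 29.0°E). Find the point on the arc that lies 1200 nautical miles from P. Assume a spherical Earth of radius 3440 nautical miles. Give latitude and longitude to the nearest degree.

The haversine formula gives a central angle δ ≈ 0.398 rad (22.8°) between the endpoints. The total great-circle distance is δ·R ≈ 0.398 × 3440 ≈ 1368 nmi, so the target fraction is f = 1200/1368 ≈ 0.877.
Interpolate at f ≈ 0.877 with slerp weights a = sin((1−f)δ)/sin δ ≈ 0.126, b = sin(fδ)/sin δ ≈ 0.883.
p = a·p₁ + b·p₂ ≈ (0.627, 0.359, 0.691); φ = arcsin(p_z) ≈ 43.73°, λ = atan2(p_y, p_x) ≈ 29.79°.

≈ (44°N, 30°E)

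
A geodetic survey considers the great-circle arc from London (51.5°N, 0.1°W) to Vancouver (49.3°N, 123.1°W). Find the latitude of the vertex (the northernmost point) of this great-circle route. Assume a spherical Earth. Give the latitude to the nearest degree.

≈ 68°N

The great circle lies in the plane with unit normal n̂ = (p₁ × p₂)/|p₁ × p₂|.
Here n̂_z ≈ -0.367; the vertex latitude is φ_max = arccos|n̂_z| ≈ 68.5°.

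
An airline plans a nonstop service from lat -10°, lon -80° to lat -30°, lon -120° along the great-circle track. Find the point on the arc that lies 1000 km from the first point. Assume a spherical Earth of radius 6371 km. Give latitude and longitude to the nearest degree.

Write both endpoints as unit vectors p₁, p₂ with components (cos φ cos λ, cos φ sin λ, sin φ).
The central angle between the endpoints is δ = arccos(p₁·p₂) ≈ 0.737 rad (42.3°). The total great-circle distance is δ·R ≈ 0.737 × 6371 ≈ 4699 km, so the target fraction is f = 1000/4699 ≈ 0.213.
Interpolate at f ≈ 0.213 with slerp weights a = sin((1−f)δ)/sin δ ≈ 0.816, b = sin(fδ)/sin δ ≈ 0.232.
p = a·p₁ + b·p₂ ≈ (0.039, -0.965, -0.258); φ = arcsin(p_z) ≈ -14.94°, λ = atan2(p_y, p_x) ≈ -87.70°.

≈ lat -15°, lon -88°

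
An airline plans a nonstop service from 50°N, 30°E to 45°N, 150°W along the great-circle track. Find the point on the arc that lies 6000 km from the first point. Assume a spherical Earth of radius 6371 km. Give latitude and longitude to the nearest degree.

≈ 76°N, 150°W

Write both endpoints as unit vectors p₁, p₂ with components (cos φ cos λ, cos φ sin λ, sin φ).
The central angle between the endpoints is δ = arccos(p₁·p₂) ≈ 1.484 rad (85.0°). The total great-circle distance is δ·R ≈ 1.484 × 6371 ≈ 9452 km, so the target fraction is f = 6000/9452 ≈ 0.635.
Interpolate at f ≈ 0.635 with slerp weights a = sin((1−f)δ)/sin δ ≈ 0.518, b = sin(fδ)/sin δ ≈ 0.812.
p = a·p₁ + b·p₂ ≈ (-0.209, -0.121, 0.970); φ = arcsin(p_z) ≈ 76.04°, λ = atan2(p_y, p_x) ≈ -150.00°.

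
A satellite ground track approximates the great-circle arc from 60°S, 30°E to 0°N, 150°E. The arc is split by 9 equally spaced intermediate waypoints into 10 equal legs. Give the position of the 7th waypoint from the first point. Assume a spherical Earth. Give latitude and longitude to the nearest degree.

≈ 28°S, 135°E

Convert each endpoint to a unit vector on the sphere (x = cos φ cos λ, y = cos φ sin λ, z = sin φ).
The central angle between the endpoints is δ = arccos(p₁·p₂) ≈ 1.823 rad (104.5°).
Interpolate at f = 7/10 with slerp weights a = sin((1−f)δ)/sin δ ≈ 0.537, b = sin(fδ)/sin δ ≈ 0.988.
p = a·p₁ + b·p₂ ≈ (-0.623, 0.628, -0.465); φ = arcsin(p_z) ≈ -27.73°, λ = atan2(p_y, p_x) ≈ 134.76°.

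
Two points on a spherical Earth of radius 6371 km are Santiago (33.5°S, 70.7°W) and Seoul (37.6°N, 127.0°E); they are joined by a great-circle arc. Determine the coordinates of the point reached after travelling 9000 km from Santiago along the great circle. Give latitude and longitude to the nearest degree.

≈ (12°N, 141°W)

From cos δ = sin φ₁ sin φ₂ + cos φ₁ cos φ₂ cos Δλ, the central angle is δ ≈ 2.881 rad (165.1°). The total great-circle distance is δ·R ≈ 2.881 × 6371 ≈ 18353 km, so the target fraction is f = 9000/18353 ≈ 0.490.
Interpolate at f ≈ 0.490 with slerp weights a = sin((1−f)δ)/sin δ ≈ 3.857, b = sin(fδ)/sin δ ≈ 3.829.
p = a·p₁ + b·p₂ ≈ (-0.763, -0.613, 0.207); φ = arcsin(p_z) ≈ 11.97°, λ = atan2(p_y, p_x) ≈ -141.22°.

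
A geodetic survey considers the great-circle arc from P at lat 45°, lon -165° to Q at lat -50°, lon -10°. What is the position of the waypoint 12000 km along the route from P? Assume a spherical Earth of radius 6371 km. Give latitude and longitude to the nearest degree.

From cos δ = sin φ₁ sin φ₂ + cos φ₁ cos φ₂ cos Δλ, the central angle is δ ≈ 2.836 rad (162.5°). The total great-circle distance is δ·R ≈ 2.836 × 6371 ≈ 18067 km, so the target fraction is f = 12000/18067 ≈ 0.664.
Interpolate at f ≈ 0.664 with slerp weights a = sin((1−f)δ)/sin δ ≈ 2.706, b = sin(fδ)/sin δ ≈ 3.161.
p = a·p₁ + b·p₂ ≈ (0.152, -0.848, -0.508); φ = arcsin(p_z) ≈ -30.50°, λ = atan2(p_y, p_x) ≈ -79.82°.

≈ lat -30°, lon -80°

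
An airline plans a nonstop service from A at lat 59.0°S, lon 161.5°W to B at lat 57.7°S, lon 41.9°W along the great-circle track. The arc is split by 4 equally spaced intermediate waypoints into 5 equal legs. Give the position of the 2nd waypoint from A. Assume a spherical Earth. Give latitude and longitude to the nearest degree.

≈ lat 72°S, lon 118°W

Write both endpoints as unit vectors p₁, p₂ with components (cos φ cos λ, cos φ sin λ, sin φ).
The central angle between the endpoints is δ = arccos(p₁·p₂) ≈ 0.941 rad (53.9°).
Interpolate at f = 2/5 with slerp weights a = sin((1−f)δ)/sin δ ≈ 0.662, b = sin(fδ)/sin δ ≈ 0.455.
p = a·p₁ + b·p₂ ≈ (-0.142, -0.271, -0.952); φ = arcsin(p_z) ≈ -72.19°, λ = atan2(p_y, p_x) ≈ -117.78°.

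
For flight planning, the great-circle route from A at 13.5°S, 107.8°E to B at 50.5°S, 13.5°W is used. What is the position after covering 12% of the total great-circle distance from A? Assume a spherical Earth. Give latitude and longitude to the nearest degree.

Write both endpoints as unit vectors p₁, p₂ with components (cos φ cos λ, cos φ sin λ, sin φ).
The central angle between the endpoints is δ = arccos(p₁·p₂) ≈ 1.712 rad (98.1°).
Interpolate at f = 0.12 with slerp weights a = sin((1−f)δ)/sin δ ≈ 1.008, b = sin(fδ)/sin δ ≈ 0.206.
p = a·p₁ + b·p₂ ≈ (-0.172, 0.903, -0.394); φ = arcsin(p_z) ≈ -23.23°, λ = atan2(p_y, p_x) ≈ 100.80°.

≈ 23°S, 101°E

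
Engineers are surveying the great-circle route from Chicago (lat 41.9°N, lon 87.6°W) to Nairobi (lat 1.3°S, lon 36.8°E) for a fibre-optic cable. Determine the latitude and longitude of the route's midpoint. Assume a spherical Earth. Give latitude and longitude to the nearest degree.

Write both endpoints as unit vectors p₁, p₂ with components (cos φ cos λ, cos φ sin λ, sin φ).
The central angle between the endpoints is δ = arccos(p₁·p₂) ≈ 2.021 rad (115.8°).
Interpolate at f = 1/2 with slerp weights a = sin((1−f)δ)/sin δ ≈ 0.941, b = sin(fδ)/sin δ ≈ 0.941.
p = a·p₁ + b·p₂ ≈ (0.783, -0.136, 0.607); φ = arcsin(p_z) ≈ 37.39°, λ = atan2(p_y, p_x) ≈ -9.88°.

≈ lat 37°N, lon 10°W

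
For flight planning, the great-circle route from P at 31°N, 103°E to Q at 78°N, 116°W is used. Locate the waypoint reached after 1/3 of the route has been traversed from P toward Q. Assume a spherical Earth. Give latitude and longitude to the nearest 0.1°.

≈ 53.5°N, 108.3°E

From cos δ = sin φ₁ sin φ₂ + cos φ₁ cos φ₂ cos Δλ, the central angle is δ ≈ 1.197 rad (68.6°).
Interpolate at f = 1/3 with slerp weights a = sin((1−f)δ)/sin δ ≈ 0.769, b = sin(fδ)/sin δ ≈ 0.417.
p = a·p₁ + b·p₂ ≈ (-0.186, 0.564, 0.804); φ = arcsin(p_z) ≈ 53.54°, λ = atan2(p_y, p_x) ≈ 108.27°.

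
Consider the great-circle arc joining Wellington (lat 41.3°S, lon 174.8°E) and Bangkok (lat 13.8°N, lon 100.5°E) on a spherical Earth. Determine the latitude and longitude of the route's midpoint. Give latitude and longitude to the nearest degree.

≈ lat 17°S, lon 132°E

The haversine formula gives a central angle δ ≈ 1.531 rad (87.7°) between the endpoints.
Interpolate at f = 1/2 with slerp weights a = sin((1−f)δ)/sin δ ≈ 0.693, b = sin(fδ)/sin δ ≈ 0.693.
p = a·p₁ + b·p₂ ≈ (-0.641, 0.709, -0.292); φ = arcsin(p_z) ≈ -16.99°, λ = atan2(p_y, p_x) ≈ 132.13°.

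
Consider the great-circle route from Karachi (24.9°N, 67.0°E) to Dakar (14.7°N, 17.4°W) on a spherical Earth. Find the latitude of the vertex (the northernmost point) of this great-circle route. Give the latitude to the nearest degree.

≈ 27°N

The great circle lies in the plane with unit normal n̂ = (p₁ × p₂)/|p₁ × p₂|.
Here n̂_z ≈ -0.890; the vertex latitude is φ_max = arccos|n̂_z| ≈ 27.2°.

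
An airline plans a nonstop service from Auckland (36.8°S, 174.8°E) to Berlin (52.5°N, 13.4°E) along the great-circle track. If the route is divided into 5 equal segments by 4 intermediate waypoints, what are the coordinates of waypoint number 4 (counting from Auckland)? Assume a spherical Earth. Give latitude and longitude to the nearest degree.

The haversine formula gives a central angle δ ≈ 2.785 rad (159.6°) between the endpoints.
Interpolate at f = 4/5 with slerp weights a = sin((1−f)δ)/sin δ ≈ 1.516, b = sin(fδ)/sin δ ≈ 2.270.
p = a·p₁ + b·p₂ ≈ (0.135, 0.430, 0.893); φ = arcsin(p_z) ≈ 63.19°, λ = atan2(p_y, p_x) ≈ 72.57°.

≈ 63°N, 73°E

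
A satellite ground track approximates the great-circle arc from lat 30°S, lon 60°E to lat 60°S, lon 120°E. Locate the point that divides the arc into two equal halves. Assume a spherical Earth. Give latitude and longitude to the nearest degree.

≈ lat 49°S, lon 81°E

Write both endpoints as unit vectors p₁, p₂ with components (cos φ cos λ, cos φ sin λ, sin φ).
The central angle between the endpoints is δ = arccos(p₁·p₂) ≈ 0.864 rad (49.5°).
Interpolate at f = 1/2 with slerp weights a = sin((1−f)δ)/sin δ ≈ 0.551, b = sin(fδ)/sin δ ≈ 0.551.
p = a·p₁ + b·p₂ ≈ (0.101, 0.651, -0.752); φ = arcsin(p_z) ≈ -48.77°, λ = atan2(p_y, p_x) ≈ 81.21°.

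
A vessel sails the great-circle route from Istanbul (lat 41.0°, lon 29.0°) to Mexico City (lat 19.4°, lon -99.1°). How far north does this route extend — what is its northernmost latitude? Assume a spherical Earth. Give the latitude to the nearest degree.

≈ 55°

The great circle lies in the plane with unit normal n̂ = (p₁ × p₂)/|p₁ × p₂|.
Here n̂_z ≈ -0.574; the vertex latitude is φ_max = arccos|n̂_z| ≈ 54.9°.
Check via Clairaut: cos φ_max = |cos φ₁| · sin C = cos(41.0°)·sin(49.6°) ≈ 0.574, again giving ≈ 54.9°.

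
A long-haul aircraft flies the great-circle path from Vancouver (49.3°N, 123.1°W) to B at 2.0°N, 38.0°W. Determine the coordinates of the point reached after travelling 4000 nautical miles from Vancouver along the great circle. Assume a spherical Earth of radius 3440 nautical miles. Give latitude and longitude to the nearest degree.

Write both endpoints as unit vectors p₁, p₂ with components (cos φ cos λ, cos φ sin λ, sin φ).
The central angle between the endpoints is δ = arccos(p₁·p₂) ≈ 1.489 rad (85.3°). The total great-circle distance is δ·R ≈ 1.489 × 3440 ≈ 5121 nmi, so the target fraction is f = 4000/5121 ≈ 0.781.
Interpolate at f ≈ 0.781 with slerp weights a = sin((1−f)δ)/sin δ ≈ 0.321, b = sin(fδ)/sin δ ≈ 0.921.
p = a·p₁ + b·p₂ ≈ (0.611, -0.742, 0.276); φ = arcsin(p_z) ≈ 16.00°, λ = atan2(p_y, p_x) ≈ -50.54°.

≈ 16°N, 51°W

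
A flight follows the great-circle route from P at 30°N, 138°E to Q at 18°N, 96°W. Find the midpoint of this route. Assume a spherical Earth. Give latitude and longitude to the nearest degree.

≈ 44°N, 154°W

Convert each endpoint to a unit vector on the sphere (x = cos φ cos λ, y = cos φ sin λ, z = sin φ).
The central angle between the endpoints is δ = arccos(p₁·p₂) ≈ 1.907 rad (109.2°).
Interpolate at f = 1/2 with slerp weights a = sin((1−f)δ)/sin δ ≈ 0.864, b = sin(fδ)/sin δ ≈ 0.864.
p = a·p₁ + b·p₂ ≈ (-0.642, -0.316, 0.699); φ = arcsin(p_z) ≈ 44.32°, λ = atan2(p_y, p_x) ≈ -153.75°.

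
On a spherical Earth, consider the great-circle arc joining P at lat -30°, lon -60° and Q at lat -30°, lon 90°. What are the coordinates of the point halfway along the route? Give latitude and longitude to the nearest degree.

≈ lat -66°, lon 15°

Write both endpoints as unit vectors p₁, p₂ with components (cos φ cos λ, cos φ sin λ, sin φ).
The central angle between the endpoints is δ = arccos(p₁·p₂) ≈ 1.982 rad (113.5°).
Interpolate at f = 1/2 with slerp weights a = sin((1−f)δ)/sin δ ≈ 0.913, b = sin(fδ)/sin δ ≈ 0.913.
p = a·p₁ + b·p₂ ≈ (0.395, 0.106, -0.913); φ = arcsin(p_z) ≈ -65.85°, λ = atan2(p_y, p_x) ≈ 15.00°.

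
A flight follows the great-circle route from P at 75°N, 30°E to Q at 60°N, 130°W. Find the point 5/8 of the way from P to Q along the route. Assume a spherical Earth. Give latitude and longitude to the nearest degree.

≈ 76°N, 121°W

Convert each endpoint to a unit vector on the sphere (x = cos φ cos λ, y = cos φ sin λ, z = sin φ).
The central angle between the endpoints is δ = arccos(p₁·p₂) ≈ 0.774 rad (44.4°).
Interpolate at f = 5/8 with slerp weights a = sin((1−f)δ)/sin δ ≈ 0.409, b = sin(fδ)/sin δ ≈ 0.665.
p = a·p₁ + b·p₂ ≈ (-0.122, -0.202, 0.972); φ = arcsin(p_z) ≈ 76.35°, λ = atan2(p_y, p_x) ≈ -121.16°.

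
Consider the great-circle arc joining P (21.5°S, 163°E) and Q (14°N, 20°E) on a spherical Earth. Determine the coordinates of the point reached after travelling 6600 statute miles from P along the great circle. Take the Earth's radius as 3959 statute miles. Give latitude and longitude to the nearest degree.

Write both endpoints as unit vectors p₁, p₂ with components (cos φ cos λ, cos φ sin λ, sin φ).
The central angle between the endpoints is δ = arccos(p₁·p₂) ≈ 2.514 rad (144.1°). The total great-circle distance is δ·R ≈ 2.514 × 3959 ≈ 9954 mi, so the target fraction is f = 6600/9954 ≈ 0.663.
Interpolate at f ≈ 0.663 with slerp weights a = sin((1−f)δ)/sin δ ≈ 1.277, b = sin(fδ)/sin δ ≈ 1.696.
p = a·p₁ + b·p₂ ≈ (0.410, 0.910, -0.058); φ = arcsin(p_z) ≈ -3.31°, λ = atan2(p_y, p_x) ≈ 65.75°.

≈ (3°S, 66°E)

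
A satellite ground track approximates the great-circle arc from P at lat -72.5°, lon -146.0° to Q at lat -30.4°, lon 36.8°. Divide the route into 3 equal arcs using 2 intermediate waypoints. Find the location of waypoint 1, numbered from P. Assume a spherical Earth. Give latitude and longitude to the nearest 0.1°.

Write both endpoints as unit vectors p₁, p₂ with components (cos φ cos λ, cos φ sin λ, sin φ).
The central angle between the endpoints is δ = arccos(p₁·p₂) ≈ 1.345 rad (77.1°).
Interpolate at f = 1/3 with slerp weights a = sin((1−f)δ)/sin δ ≈ 0.802, b = sin(fδ)/sin δ ≈ 0.445.
p = a·p₁ + b·p₂ ≈ (0.107, 0.095, -0.990); φ = arcsin(p_z) ≈ -81.76°, λ = atan2(p_y, p_x) ≈ 41.51°.

≈ lat -81.8°, lon 41.5°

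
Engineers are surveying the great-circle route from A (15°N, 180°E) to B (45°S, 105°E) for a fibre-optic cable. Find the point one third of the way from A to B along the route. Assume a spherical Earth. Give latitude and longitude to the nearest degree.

≈ (7°S, 160°E)

Write both endpoints as unit vectors p₁, p₂ with components (cos φ cos λ, cos φ sin λ, sin φ).
The central angle between the endpoints is δ = arccos(p₁·p₂) ≈ 1.577 rad (90.4°).
Interpolate at f = 1/3 with slerp weights a = sin((1−f)δ)/sin δ ≈ 0.868, b = sin(fδ)/sin δ ≈ 0.502.
p = a·p₁ + b·p₂ ≈ (-0.930, 0.343, -0.130); φ = arcsin(p_z) ≈ -7.48°, λ = atan2(p_y, p_x) ≈ 159.78°.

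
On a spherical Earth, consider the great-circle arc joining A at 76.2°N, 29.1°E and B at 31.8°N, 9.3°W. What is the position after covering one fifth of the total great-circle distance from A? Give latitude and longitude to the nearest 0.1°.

From cos δ = sin φ₁ sin φ₂ + cos φ₁ cos φ₂ cos Δλ, the central angle is δ ≈ 0.836 rad (47.9°).
Interpolate at f = 1/5 with slerp weights a = sin((1−f)δ)/sin δ ≈ 0.836, b = sin(fδ)/sin δ ≈ 0.224.
p = a·p₁ + b·p₂ ≈ (0.362, 0.066, 0.930); φ = arcsin(p_z) ≈ 68.39°, λ = atan2(p_y, p_x) ≈ 10.35°.

≈ 68.4°N, 10.3°E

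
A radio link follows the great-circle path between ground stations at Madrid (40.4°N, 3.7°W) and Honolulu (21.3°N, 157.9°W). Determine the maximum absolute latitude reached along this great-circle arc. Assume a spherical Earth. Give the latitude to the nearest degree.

≈ 70°N

The great circle lies in the plane with unit normal n̂ = (p₁ × p₂)/|p₁ × p₂|.
Here n̂_z ≈ -0.337; the vertex latitude is φ_max = arccos|n̂_z| ≈ 70.3°.
Check via Clairaut: cos φ_max = |cos φ₁| · sin C = cos(40.4°)·sin(26.3°) ≈ 0.337, again giving ≈ 70.3°.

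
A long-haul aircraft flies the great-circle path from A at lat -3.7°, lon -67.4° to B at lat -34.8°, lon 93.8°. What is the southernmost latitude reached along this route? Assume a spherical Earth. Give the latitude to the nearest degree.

The great circle lies in the plane with unit normal n̂ = (p₁ × p₂)/|p₁ × p₂|.
Here n̂_z ≈ +0.392; the vertex latitude is φ_max = arccos|n̂_z| ≈ 66.9°.
Check via Clairaut: cos φ_max = |cos φ₁| · sin C = cos(3.7°)·sin(156.9°) ≈ 0.392, again giving ≈ 66.9°.

≈ -67°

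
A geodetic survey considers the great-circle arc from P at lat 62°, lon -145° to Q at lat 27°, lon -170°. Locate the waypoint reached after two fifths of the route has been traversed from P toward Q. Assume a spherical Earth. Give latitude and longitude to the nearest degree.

≈ lat 49°, lon -159°

Convert each endpoint to a unit vector on the sphere (x = cos φ cos λ, y = cos φ sin λ, z = sin φ).
The central angle between the endpoints is δ = arccos(p₁·p₂) ≈ 0.676 rad (38.7°).
Interpolate at f = 2/5 with slerp weights a = sin((1−f)δ)/sin δ ≈ 0.631, b = sin(fδ)/sin δ ≈ 0.427.
p = a·p₁ + b·p₂ ≈ (-0.617, -0.236, 0.751); φ = arcsin(p_z) ≈ 48.65°, λ = atan2(p_y, p_x) ≈ -159.08°.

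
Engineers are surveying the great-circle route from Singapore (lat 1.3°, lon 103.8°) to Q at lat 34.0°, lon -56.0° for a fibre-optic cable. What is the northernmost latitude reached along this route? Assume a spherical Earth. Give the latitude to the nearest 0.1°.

≈ 63.6°

The great circle lies in the plane with unit normal n̂ = (p₁ × p₂)/|p₁ × p₂|.
Here n̂_z ≈ -0.445; the vertex latitude is φ_max = arccos|n̂_z| ≈ 63.6°.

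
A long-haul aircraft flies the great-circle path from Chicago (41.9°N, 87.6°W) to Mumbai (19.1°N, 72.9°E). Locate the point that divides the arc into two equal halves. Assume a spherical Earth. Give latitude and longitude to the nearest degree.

≈ 71°N, 27°E

Convert each endpoint to a unit vector on the sphere (x = cos φ cos λ, y = cos φ sin λ, z = sin φ).
The central angle between the endpoints is δ = arccos(p₁·p₂) ≈ 2.031 rad (116.4°).
Interpolate at f = 1/2 with slerp weights a = sin((1−f)δ)/sin δ ≈ 0.949, b = sin(fδ)/sin δ ≈ 0.949.
p = a·p₁ + b·p₂ ≈ (0.293, 0.151, 0.944); φ = arcsin(p_z) ≈ 70.74°, λ = atan2(p_y, p_x) ≈ 27.30°.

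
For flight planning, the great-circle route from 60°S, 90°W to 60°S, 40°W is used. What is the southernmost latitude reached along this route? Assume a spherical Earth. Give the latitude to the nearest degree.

The great circle lies in the plane with unit normal n̂ = (p₁ × p₂)/|p₁ × p₂|.
Here n̂_z ≈ +0.464; the vertex latitude is φ_max = arccos|n̂_z| ≈ 62.4°.
Check via Clairaut: cos φ_max = |cos φ₁| · sin C = cos(60.0°)·sin(112.0°) ≈ 0.464, again giving ≈ 62.4°.

≈ 62°S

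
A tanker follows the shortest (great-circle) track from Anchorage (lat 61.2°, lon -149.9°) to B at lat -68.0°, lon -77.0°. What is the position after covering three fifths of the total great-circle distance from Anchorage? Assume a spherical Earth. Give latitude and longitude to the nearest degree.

≈ lat -18°, lon -115°

Convert each endpoint to a unit vector on the sphere (x = cos φ cos λ, y = cos φ sin λ, z = sin φ).
The central angle between the endpoints is δ = arccos(p₁·p₂) ≈ 2.433 rad (139.4°).
Interpolate at f = 3/5 with slerp weights a = sin((1−f)δ)/sin δ ≈ 1.271, b = sin(fδ)/sin δ ≈ 1.528.
p = a·p₁ + b·p₂ ≈ (-0.401, -0.865, -0.303); φ = arcsin(p_z) ≈ -17.63°, λ = atan2(p_y, p_x) ≈ -114.88°.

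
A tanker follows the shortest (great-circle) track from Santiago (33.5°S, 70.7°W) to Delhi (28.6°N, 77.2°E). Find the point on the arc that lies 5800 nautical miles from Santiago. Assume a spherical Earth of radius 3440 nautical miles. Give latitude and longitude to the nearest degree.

≈ 2°N, 26°E

From cos δ = sin φ₁ sin φ₂ + cos φ₁ cos φ₂ cos Δλ, the central angle is δ ≈ 2.656 rad (152.2°). The total great-circle distance is δ·R ≈ 2.656 × 3440 ≈ 9137 nmi, so the target fraction is f = 5800/9137 ≈ 0.635.
Interpolate at f ≈ 0.635 with slerp weights a = sin((1−f)δ)/sin δ ≈ 1.767, b = sin(fδ)/sin δ ≈ 2.129.
p = a·p₁ + b·p₂ ≈ (0.901, 0.431, 0.043); φ = arcsin(p_z) ≈ 2.48°, λ = atan2(p_y, p_x) ≈ 25.58°.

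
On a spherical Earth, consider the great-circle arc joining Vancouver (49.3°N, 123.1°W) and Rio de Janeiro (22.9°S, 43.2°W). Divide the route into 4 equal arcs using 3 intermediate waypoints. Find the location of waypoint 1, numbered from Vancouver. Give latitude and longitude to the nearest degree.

Convert each endpoint to a unit vector on the sphere (x = cos φ cos λ, y = cos φ sin λ, z = sin φ).
The central angle between the endpoints is δ = arccos(p₁·p₂) ≈ 1.762 rad (100.9°).
Interpolate at f = 1/4 with slerp weights a = sin((1−f)δ)/sin δ ≈ 0.987, b = sin(fδ)/sin δ ≈ 0.434.
p = a·p₁ + b·p₂ ≈ (-0.060, -0.813, 0.579); φ = arcsin(p_z) ≈ 35.40°, λ = atan2(p_y, p_x) ≈ -94.21°.

≈ (35°N, 94°W)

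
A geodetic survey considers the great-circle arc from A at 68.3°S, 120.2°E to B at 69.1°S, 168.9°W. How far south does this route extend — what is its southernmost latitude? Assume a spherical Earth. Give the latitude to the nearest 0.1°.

The great circle lies in the plane with unit normal n̂ = (p₁ × p₂)/|p₁ × p₂|.
Here n̂_z ≈ +0.302; the vertex latitude is φ_max = arccos|n̂_z| ≈ 72.4°.
Check via Clairaut: cos φ_max = |cos φ₁| · sin C = cos(68.3°)·sin(125.1°) ≈ 0.302, again giving ≈ 72.4°.

≈ 72.4°S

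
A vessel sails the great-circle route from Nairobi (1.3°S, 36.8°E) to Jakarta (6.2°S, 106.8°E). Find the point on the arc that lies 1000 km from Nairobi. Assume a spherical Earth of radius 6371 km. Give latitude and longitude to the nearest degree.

Convert each endpoint to a unit vector on the sphere (x = cos φ cos λ, y = cos φ sin λ, z = sin φ).
The central angle between the endpoints is δ = arccos(p₁·p₂) ≈ 1.221 rad (70.0°). The total great-circle distance is δ·R ≈ 1.221 × 6371 ≈ 7781 km, so the target fraction is f = 1000/7781 ≈ 0.129.
Interpolate at f ≈ 0.129 with slerp weights a = sin((1−f)δ)/sin δ ≈ 0.931, b = sin(fδ)/sin δ ≈ 0.166.
p = a·p₁ + b·p₂ ≈ (0.697, 0.716, -0.039); φ = arcsin(p_z) ≈ -2.24°, λ = atan2(p_y, p_x) ≈ 45.75°.

≈ (2°S, 46°E)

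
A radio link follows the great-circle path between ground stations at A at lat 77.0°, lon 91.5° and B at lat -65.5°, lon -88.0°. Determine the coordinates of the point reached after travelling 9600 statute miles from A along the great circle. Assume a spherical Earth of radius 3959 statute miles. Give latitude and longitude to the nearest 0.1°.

≈ lat -35.9°, lon -87.7°

Convert each endpoint to a unit vector on the sphere (x = cos φ cos λ, y = cos φ sin λ, z = sin φ).
The central angle between the endpoints is δ = arccos(p₁·p₂) ≈ 2.941 rad (168.5°). The total great-circle distance is δ·R ≈ 2.941 × 3959 ≈ 11643 mi, so the target fraction is f = 9600/11643 ≈ 0.825.
Interpolate at f ≈ 0.825 with slerp weights a = sin((1−f)δ)/sin δ ≈ 2.475, b = sin(fδ)/sin δ ≈ 3.295.
p = a·p₁ + b·p₂ ≈ (0.033, -0.809, -0.587); φ = arcsin(p_z) ≈ -35.94°, λ = atan2(p_y, p_x) ≈ -87.66°.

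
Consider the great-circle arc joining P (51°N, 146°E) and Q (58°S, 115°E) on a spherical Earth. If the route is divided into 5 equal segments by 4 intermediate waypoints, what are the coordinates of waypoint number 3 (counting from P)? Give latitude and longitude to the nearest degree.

Convert each endpoint to a unit vector on the sphere (x = cos φ cos λ, y = cos φ sin λ, z = sin φ).
The central angle between the endpoints is δ = arccos(p₁·p₂) ≈ 1.953 rad (111.9°).
Interpolate at f = 3/5 with slerp weights a = sin((1−f)δ)/sin δ ≈ 0.759, b = sin(fδ)/sin δ ≈ 0.993.
p = a·p₁ + b·p₂ ≈ (-0.618, 0.744, -0.252); φ = arcsin(p_z) ≈ -14.62°, λ = atan2(p_y, p_x) ≈ 129.73°.

≈ (15°S, 130°E)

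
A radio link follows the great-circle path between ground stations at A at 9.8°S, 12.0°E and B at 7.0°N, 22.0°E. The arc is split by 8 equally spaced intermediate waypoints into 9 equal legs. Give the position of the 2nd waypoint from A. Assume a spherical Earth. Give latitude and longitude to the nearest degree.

Convert each endpoint to a unit vector on the sphere (x = cos φ cos λ, y = cos φ sin λ, z = sin φ).
The central angle between the endpoints is δ = arccos(p₁·p₂) ≈ 0.341 rad (19.5°).
Interpolate at f = 2/9 with slerp weights a = sin((1−f)δ)/sin δ ≈ 0.784, b = sin(fδ)/sin δ ≈ 0.226.
p = a·p₁ + b·p₂ ≈ (0.964, 0.245, -0.106); φ = arcsin(p_z) ≈ -6.07°, λ = atan2(p_y, p_x) ≈ 14.25°.

≈ 6°S, 14°E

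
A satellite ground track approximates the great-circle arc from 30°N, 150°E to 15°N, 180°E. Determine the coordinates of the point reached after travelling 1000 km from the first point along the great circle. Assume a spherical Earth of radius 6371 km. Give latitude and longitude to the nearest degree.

≈ 26°N, 159°E

Write both endpoints as unit vectors p₁, p₂ with components (cos φ cos λ, cos φ sin λ, sin φ).
The central angle between the endpoints is δ = arccos(p₁·p₂) ≈ 0.547 rad (31.4°). The total great-circle distance is δ·R ≈ 0.547 × 6371 ≈ 3488 km, so the target fraction is f = 1000/3488 ≈ 0.287.
Interpolate at f ≈ 0.287 with slerp weights a = sin((1−f)δ)/sin δ ≈ 0.731, b = sin(fδ)/sin δ ≈ 0.300.
p = a·p₁ + b·p₂ ≈ (-0.839, 0.317, 0.443); φ = arcsin(p_z) ≈ 26.32°, λ = atan2(p_y, p_x) ≈ 159.31°.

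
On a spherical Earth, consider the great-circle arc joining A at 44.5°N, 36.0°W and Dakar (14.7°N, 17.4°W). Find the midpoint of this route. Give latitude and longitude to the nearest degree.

Convert each endpoint to a unit vector on the sphere (x = cos φ cos λ, y = cos φ sin λ, z = sin φ).
The central angle between the endpoints is δ = arccos(p₁·p₂) ≈ 0.589 rad (33.7°).
Interpolate at f = 1/2 with slerp weights a = sin((1−f)δ)/sin δ ≈ 0.522, b = sin(fδ)/sin δ ≈ 0.522.
p = a·p₁ + b·p₂ ≈ (0.784, -0.370, 0.499); φ = arcsin(p_z) ≈ 29.92°, λ = atan2(p_y, p_x) ≈ -25.28°.

≈ 30°N, 25°W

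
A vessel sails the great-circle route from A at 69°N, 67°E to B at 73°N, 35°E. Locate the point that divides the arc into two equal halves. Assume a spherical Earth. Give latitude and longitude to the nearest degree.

≈ 72°N, 53°E

From cos δ = sin φ₁ sin φ₂ + cos φ₁ cos φ₂ cos Δλ, the central angle is δ ≈ 0.192 rad (11.0°).
Interpolate at f = 1/2 with slerp weights a = sin((1−f)δ)/sin δ ≈ 0.502, b = sin(fδ)/sin δ ≈ 0.502.
p = a·p₁ + b·p₂ ≈ (0.191, 0.250, 0.949); φ = arcsin(p_z) ≈ 71.68°, λ = atan2(p_y, p_x) ≈ 52.67°.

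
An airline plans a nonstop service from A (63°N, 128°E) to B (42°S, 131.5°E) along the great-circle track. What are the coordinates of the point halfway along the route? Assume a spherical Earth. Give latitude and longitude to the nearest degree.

Convert each endpoint to a unit vector on the sphere (x = cos φ cos λ, y = cos φ sin λ, z = sin φ).
The central angle between the endpoints is δ = arccos(p₁·p₂) ≈ 1.833 rad (105.0°).
Interpolate at f = 1/2 with slerp weights a = sin((1−f)δ)/sin δ ≈ 0.822, b = sin(fδ)/sin δ ≈ 0.822.
p = a·p₁ + b·p₂ ≈ (-0.634, 0.751, 0.182); φ = arcsin(p_z) ≈ 10.50°, λ = atan2(p_y, p_x) ≈ 130.17°.

≈ (11°N, 130°E)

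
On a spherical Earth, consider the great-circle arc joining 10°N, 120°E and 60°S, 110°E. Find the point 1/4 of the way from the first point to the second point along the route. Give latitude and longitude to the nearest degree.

≈ 8°S, 118°E

Write both endpoints as unit vectors p₁, p₂ with components (cos φ cos λ, cos φ sin λ, sin φ).
The central angle between the endpoints is δ = arccos(p₁·p₂) ≈ 1.230 rad (70.5°).
Interpolate at f = 1/4 with slerp weights a = sin((1−f)δ)/sin δ ≈ 0.846, b = sin(fδ)/sin δ ≈ 0.321.
p = a·p₁ + b·p₂ ≈ (-0.471, 0.872, -0.131); φ = arcsin(p_z) ≈ -7.54°, λ = atan2(p_y, p_x) ≈ 118.39°.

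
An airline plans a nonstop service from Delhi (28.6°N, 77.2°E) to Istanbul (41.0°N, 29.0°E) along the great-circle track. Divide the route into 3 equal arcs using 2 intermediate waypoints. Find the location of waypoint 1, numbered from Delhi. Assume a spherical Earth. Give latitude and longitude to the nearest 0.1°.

≈ 34.8°N, 62.9°E

Convert each endpoint to a unit vector on the sphere (x = cos φ cos λ, y = cos φ sin λ, z = sin φ).
The central angle between the endpoints is δ = arccos(p₁·p₂) ≈ 0.714 rad (40.9°).
Interpolate at f = 1/3 with slerp weights a = sin((1−f)δ)/sin δ ≈ 0.700, b = sin(fδ)/sin δ ≈ 0.360.
p = a·p₁ + b·p₂ ≈ (0.374, 0.731, 0.571); φ = arcsin(p_z) ≈ 34.83°, λ = atan2(p_y, p_x) ≈ 62.91°.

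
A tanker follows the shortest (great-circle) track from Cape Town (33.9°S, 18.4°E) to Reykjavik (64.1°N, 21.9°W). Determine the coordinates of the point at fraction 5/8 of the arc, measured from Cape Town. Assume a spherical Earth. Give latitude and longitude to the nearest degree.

Write both endpoints as unit vectors p₁, p₂ with components (cos φ cos λ, cos φ sin λ, sin φ).
The central angle between the endpoints is δ = arccos(p₁·p₂) ≈ 1.798 rad (103.0°).
Interpolate at f = 5/8 with slerp weights a = sin((1−f)δ)/sin δ ≈ 0.641, b = sin(fδ)/sin δ ≈ 0.925.
p = a·p₁ + b·p₂ ≈ (0.880, 0.017, 0.475); φ = arcsin(p_z) ≈ 28.37°, λ = atan2(p_y, p_x) ≈ 1.11°.

≈ 28°N, 1°E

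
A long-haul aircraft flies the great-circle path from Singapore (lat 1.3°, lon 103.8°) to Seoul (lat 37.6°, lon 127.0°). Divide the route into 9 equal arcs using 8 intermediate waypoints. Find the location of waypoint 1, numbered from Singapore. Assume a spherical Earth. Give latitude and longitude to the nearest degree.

≈ lat 5°, lon 106°

From cos δ = sin φ₁ sin φ₂ + cos φ₁ cos φ₂ cos Δλ, the central angle is δ ≈ 0.735 rad (42.1°).
Interpolate at f = 1/9 with slerp weights a = sin((1−f)δ)/sin δ ≈ 0.906, b = sin(fδ)/sin δ ≈ 0.122.
p = a·p₁ + b·p₂ ≈ (-0.274, 0.957, 0.095); φ = arcsin(p_z) ≈ 5.44°, λ = atan2(p_y, p_x) ≈ 105.99°.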